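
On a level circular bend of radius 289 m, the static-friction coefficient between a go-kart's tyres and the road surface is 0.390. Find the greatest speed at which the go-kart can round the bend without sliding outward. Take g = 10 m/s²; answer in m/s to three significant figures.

Friction provides the centripetal force on a flat curve. At maximum speed it is at its limiting value: μ_s m g = m v²/r.
Mass cancels: v_max = √(μ_s g r) = √(0.390 × 10.0 × 289) = √1127 = 33.57 m/s.

33.6 m/s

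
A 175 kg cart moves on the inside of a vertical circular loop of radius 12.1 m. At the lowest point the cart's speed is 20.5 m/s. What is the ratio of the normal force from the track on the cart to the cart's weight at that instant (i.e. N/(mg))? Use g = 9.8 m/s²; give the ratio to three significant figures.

At the bottom, N − mg = mv²/r, so N = m(v²/r + g) and N/(mg) = v²/(rg) + 1 = (20.5)²/(12.1 × 9.8) + 1 = 3.544 + 1 = 4.544.

4.54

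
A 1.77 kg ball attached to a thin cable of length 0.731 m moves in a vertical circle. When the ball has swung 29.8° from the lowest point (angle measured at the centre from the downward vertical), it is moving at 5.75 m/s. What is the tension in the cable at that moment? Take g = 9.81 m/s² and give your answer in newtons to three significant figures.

95.1 N

Take the radial direction toward the centre of the circle as positive. The component of the weight along the string toward the centre is −mg cos φ (φ measured from the bottom), so Newton's second law along the string gives T − mg cos φ = m v²/r.
cos 29.8° = 0.8678, so T = m(v²/r + g cos φ) = 1.77 × ((5.75)²/0.731 + 9.81 × 0.8678) = 1.77 × (45.23 + (8.513)) = 1.77 × 53.74 = 95.12 N.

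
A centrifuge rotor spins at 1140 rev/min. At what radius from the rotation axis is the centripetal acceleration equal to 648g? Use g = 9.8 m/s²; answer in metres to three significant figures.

ω = 1140 rev/min × 2π/60 = 119.4 rad/s.
a_c = ω²r = 648g ⇒ r = 648 × 9.8 / (119.4)² = 6350/14250 = 0.4456 m.

0.446 m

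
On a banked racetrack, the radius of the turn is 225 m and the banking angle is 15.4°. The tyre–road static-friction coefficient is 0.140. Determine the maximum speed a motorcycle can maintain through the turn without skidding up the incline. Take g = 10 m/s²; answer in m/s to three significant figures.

At the maximum speed, friction acts down the slope at its limiting value f = μN. Radially (horizontal, toward centre): N sinθ + μN cosθ = mv²/r. Vertically: N cosθ − μN sinθ = mg.
Dividing: v² = r g (sinθ + μcosθ)/(cosθ − μsinθ).
sinθ + μcosθ = 0.2656 + 0.140×0.9641 = 0.4005; cosθ − μsinθ = 0.9641 − 0.140×0.2656 = 0.9269.
v² = 225 × 10.0 × 0.4005/0.9269 = 972.2 m²/s², so v = 31.18 m/s.

31.2 m/s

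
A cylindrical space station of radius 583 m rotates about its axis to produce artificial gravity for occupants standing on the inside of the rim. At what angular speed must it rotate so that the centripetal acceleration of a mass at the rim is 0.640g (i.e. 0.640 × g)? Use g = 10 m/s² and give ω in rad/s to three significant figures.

Centripetal acceleration a_c = ω²r. Setting ω²r = 0.640g:
ω = √(0.640g / r) = √(0.640 × 10.0 / 583) = √0.01098 = 0.1048 rad/s.

0.105 rad/s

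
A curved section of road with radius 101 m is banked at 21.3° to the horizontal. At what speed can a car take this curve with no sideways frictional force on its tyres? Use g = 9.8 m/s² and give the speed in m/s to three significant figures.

On a frictionless banked curve, N sinθ = mv²/r and N cosθ = mg, so tanθ = v²/(rg).
v = √(r g tanθ) = √(101 × 9.8 × tan 21.3°) = √(101 × 9.8 × 0.3899) = √385.9 = 19.64 m/s.

19.6 m/s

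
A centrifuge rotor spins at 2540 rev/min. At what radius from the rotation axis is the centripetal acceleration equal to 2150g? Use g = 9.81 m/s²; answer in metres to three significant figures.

ω = 2540 rev/min × 2π/60 = 266.0 rad/s.
a_c = ω²r = 2150g ⇒ r = 2150 × 9.81 / (266.0)² = 21090/70750 = 0.2981 m.

0.298 m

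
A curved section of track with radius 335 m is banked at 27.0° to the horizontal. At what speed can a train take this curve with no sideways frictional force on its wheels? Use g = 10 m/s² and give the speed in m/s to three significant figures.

41.3 m/s

On a frictionless banked curve, N sinθ = mv²/r and N cosθ = mg, so tanθ = v²/(rg).
v = √(r g tanθ) = √(335 × 10.0 × tan 27.0°) = √(335 × 10.0 × 0.5095) = √1707 = 41.31 m/s.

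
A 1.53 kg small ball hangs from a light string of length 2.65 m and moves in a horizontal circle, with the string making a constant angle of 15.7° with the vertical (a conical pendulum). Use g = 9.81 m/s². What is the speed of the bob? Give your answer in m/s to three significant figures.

1.41 m/s

The radius of the circle is r = L sinθ = 2.65 × sin 15.7° = 0.7171 m.
Horizontally T sinθ = mv²/r and vertically T cosθ = mg, so tanθ = v²/(rg).
v = √(r g tanθ) = √(0.7171 × 9.81 × 0.2811) = √1.977 = 1.406 m/s.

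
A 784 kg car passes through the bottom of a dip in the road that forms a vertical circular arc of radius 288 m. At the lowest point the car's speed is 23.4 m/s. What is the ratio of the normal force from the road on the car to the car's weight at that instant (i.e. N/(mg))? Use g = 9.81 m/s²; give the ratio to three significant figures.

1.19

At the bottom, N − mg = mv²/r, so N = m(v²/r + g) and N/(mg) = v²/(rg) + 1 = (23.4)²/(288 × 9.81) + 1 = 0.1938 + 1 = 1.194.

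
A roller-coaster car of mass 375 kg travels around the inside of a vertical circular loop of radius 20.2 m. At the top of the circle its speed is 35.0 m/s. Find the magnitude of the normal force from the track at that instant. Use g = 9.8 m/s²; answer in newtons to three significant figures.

19100 N

At the top, both N and the weight mg point inward (toward the centre), so N + mg = mv²/r.
N = m(v²/r − g) = 375 × ((35.0)²/20.2 − 9.8) = 375 × (60.64 − 9.8) = 375 × 50.84 = 19070 N.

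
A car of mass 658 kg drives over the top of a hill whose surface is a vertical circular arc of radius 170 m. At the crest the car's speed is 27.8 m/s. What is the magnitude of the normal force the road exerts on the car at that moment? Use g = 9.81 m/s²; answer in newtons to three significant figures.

At the crest the centripetal acceleration points downward (toward the centre of the arc), so mg − N = mv²/r.
N = m(g − v²/r) = 658 × (9.81 − (27.8)²/170) = 658 × (9.81 − 4.546) = 658 × 5.264 = 3464 N.

3460 N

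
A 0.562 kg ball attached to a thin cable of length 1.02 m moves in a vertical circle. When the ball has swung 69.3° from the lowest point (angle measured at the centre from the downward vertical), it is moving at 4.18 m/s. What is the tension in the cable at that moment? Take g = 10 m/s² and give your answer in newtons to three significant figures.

11.6 N

Take the radial direction toward the centre of the circle as positive. The component of the weight along the string toward the centre is −mg cos φ (φ measured from the bottom), so Newton's second law along the string gives T − mg cos φ = m v²/r.
cos 69.3° = 0.3535, so T = m(v²/r + g cos φ) = 0.562 × ((4.18)²/1.02 + 10.0 × 0.3535) = 0.562 × (17.13 + (3.535)) = 0.562 × 20.66 = 11.61 N.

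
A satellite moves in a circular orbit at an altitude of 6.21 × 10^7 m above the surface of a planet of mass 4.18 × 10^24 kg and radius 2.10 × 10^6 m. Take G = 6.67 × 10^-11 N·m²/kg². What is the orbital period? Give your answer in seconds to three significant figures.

194000 s

r = R + h = 2.10 × 10^6 + 6.21 × 10^7 = 6.420 × 10^7 m. Gravity provides the centripetal force: G M m / r² = m v² / r ⇒ v = √(GM/r) = 2084 m/s.
T = 2πr/v = 2π × 6.420 × 10^7 / 2084 = 193600 s.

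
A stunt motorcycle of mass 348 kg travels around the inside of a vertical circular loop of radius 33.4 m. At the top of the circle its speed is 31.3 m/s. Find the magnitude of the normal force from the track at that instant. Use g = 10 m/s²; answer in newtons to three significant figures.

At the top, both N and the weight mg point inward (toward the centre), so N + mg = mv²/r.
N = m(v²/r − g) = 348 × ((31.3)²/33.4 − 10.0) = 348 × (29.33 − 10.0) = 348 × 19.33 = 6728 N.

6730 N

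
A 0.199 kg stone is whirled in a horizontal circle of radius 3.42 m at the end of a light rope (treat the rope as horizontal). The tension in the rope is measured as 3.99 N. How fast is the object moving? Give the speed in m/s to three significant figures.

8.28 m/s

T = m v²/r ⇒ v = √(T r / m) = √(3.99 × 3.42 / 0.199) = √68.57 = 8.281 m/s.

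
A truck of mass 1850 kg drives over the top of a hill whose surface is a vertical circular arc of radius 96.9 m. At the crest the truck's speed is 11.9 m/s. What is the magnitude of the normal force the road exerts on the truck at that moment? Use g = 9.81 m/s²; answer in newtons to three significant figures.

15400 N

At the crest the centripetal acceleration points downward (toward the centre of the arc), so mg − N = mv²/r.
N = m(g − v²/r) = 1850 × (9.81 − (11.9)²/96.9) = 1850 × (9.81 − 1.461) = 1850 × 8.349 = 15440 N.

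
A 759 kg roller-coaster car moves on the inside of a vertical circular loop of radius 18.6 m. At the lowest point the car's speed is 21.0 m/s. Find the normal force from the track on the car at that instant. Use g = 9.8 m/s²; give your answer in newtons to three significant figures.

25400 N

At the lowest point, N points up (toward the centre) and the weight mg points down (away from the centre), so the net inward force is N − mg = mv²/r.
N = m(v²/r + g) = 759 × ((21.0)²/18.6 + 9.8) = 759 × (23.71 + 9.8) = 759 × 33.51 = 25430 N.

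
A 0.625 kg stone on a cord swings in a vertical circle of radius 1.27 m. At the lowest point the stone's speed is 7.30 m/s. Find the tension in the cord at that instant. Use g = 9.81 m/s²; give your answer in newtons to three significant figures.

At the lowest point, T points up (toward the centre) and the weight mg points down (away from the centre), so the net inward force is T − mg = mv²/r.
T = m(v²/r + g) = 0.625 × ((7.30)²/1.27 + 9.81) = 0.625 × (41.96 + 9.81) = 0.625 × 51.77 = 32.36 N.

32.4 N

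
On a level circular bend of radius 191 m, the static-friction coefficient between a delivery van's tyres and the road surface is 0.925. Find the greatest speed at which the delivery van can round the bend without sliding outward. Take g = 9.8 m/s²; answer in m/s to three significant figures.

On a flat curve, static friction is the only horizontal force, so it must supply the full centripetal force: μ_s m g = m v²/r.
Mass cancels: v_max = √(μ_s g r) = √(0.925 × 9.8 × 191) = √1731 = 41.61 m/s.

41.6 m/s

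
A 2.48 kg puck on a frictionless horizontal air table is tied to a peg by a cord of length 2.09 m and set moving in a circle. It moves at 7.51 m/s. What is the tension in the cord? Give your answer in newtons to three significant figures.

66.9 N

The tension is the only horizontal force, so it supplies the full centripetal force: T = m v²/r = 2.48 × (7.510)²/2.09 = 2.48 × 56.40/2.09 = 66.92 N.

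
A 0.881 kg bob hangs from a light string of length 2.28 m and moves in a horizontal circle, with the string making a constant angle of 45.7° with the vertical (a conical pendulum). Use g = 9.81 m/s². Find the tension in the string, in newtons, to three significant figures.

Vertically the bob has no acceleration, so T cosθ = mg.
T = mg/cosθ = 0.881 × 9.81 / cos 45.7° = 8.643/0.6984 = 12.37 N.

12.4 N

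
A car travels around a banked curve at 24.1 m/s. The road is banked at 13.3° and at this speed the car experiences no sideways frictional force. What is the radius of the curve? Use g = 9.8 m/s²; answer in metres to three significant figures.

251 m

Frictionless banking: tanθ = v²/(rg), so r = v²/(g tanθ).
r = (24.1)²/(9.8 × tan 13.3°) = 580.8/(9.8 × 0.2364) = 580.8/2.317 = 250.7 m.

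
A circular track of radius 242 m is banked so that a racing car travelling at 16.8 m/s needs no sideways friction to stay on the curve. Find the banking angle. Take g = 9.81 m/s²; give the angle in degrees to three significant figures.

6.78°

For a frictionless banked turn: horizontally N sinθ = mv²/r and vertically N cosθ = mg.
Dividing: tanθ = v²/(r g) = (16.8)²/(242 × 9.81) = 282.2/2374 = 0.1189.
θ = arctan(0.1189) = 6.780°.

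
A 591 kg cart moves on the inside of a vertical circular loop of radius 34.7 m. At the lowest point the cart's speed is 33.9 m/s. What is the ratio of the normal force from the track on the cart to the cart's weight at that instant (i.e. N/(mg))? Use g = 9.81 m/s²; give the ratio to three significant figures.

4.38

At the bottom, N − mg = mv²/r, so N = m(v²/r + g) and N/(mg) = v²/(rg) + 1 = (33.9)²/(34.7 × 9.81) + 1 = 3.376 + 1 = 4.376.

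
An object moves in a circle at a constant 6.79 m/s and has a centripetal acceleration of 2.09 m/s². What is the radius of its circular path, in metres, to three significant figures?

22.1 m

a_c = v²/r ⇒ r = v²/a_c = (6.79)²/2.09 = 46.10/2.09 = 22.06 m.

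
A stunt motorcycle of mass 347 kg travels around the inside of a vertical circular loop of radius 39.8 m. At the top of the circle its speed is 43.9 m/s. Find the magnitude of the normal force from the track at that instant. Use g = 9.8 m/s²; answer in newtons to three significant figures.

At the top, both N and the weight mg point inward (toward the centre), so N + mg = mv²/r.
N = m(v²/r − g) = 347 × ((43.9)²/39.8 − 9.8) = 347 × (48.42 − 9.8) = 347 × 38.62 = 13400 N.

13400 N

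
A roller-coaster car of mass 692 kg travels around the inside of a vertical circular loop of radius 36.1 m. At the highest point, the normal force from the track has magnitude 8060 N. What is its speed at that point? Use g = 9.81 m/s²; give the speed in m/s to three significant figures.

27.8 m/s

At the top, N + mg = mv²/r, so v = √(r(N/m + g)) = √(36.1 × (8060/692 + 9.81)) = √(36.1 × 21.46) = √774.6 = 27.83 m/s.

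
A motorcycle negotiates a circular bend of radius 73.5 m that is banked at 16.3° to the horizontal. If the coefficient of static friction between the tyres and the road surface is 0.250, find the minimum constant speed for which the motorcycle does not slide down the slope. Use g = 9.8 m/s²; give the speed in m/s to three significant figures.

At the minimum speed, friction acts up the slope at its limiting value f = μN. Radially (horizontal, toward centre): N sinθ − μN cosθ = mv²/r. Vertically: N cosθ + μN sinθ = mg.
Dividing: v² = r g (sinθ − μcosθ)/(cosθ + μsinθ).
sinθ − μcosθ = 0.2807 − 0.250×0.9598 = 0.04072; cosθ + μsinθ = 0.9598 + 0.250×0.2807 = 1.030.
v² = 73.5 × 9.8 × 0.04072/1.030 = 28.47 m²/s², so v = 5.336 m/s.

5.34 m/s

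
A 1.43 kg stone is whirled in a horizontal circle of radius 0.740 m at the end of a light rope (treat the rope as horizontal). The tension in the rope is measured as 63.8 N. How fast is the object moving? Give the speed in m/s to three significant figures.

5.75 m/s

T = m v²/r ⇒ v = √(T r / m) = √(63.8 × 0.740 / 1.43) = √33.02 = 5.746 m/s.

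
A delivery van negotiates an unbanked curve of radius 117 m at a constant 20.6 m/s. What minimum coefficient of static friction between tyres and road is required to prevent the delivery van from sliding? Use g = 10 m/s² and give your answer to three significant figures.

Friction provides the centripetal force: μ_s m g = m v²/r, so μ_s = v²/(g r) = (20.60)²/(10.0 × 117) = 424.4/1170 = 0.3627.

0.363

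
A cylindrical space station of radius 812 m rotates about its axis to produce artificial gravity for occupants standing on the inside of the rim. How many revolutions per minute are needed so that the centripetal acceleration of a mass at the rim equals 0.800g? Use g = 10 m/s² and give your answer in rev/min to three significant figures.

0.948 rev/min

Require ω²r = 0.800g, so ω = √(0.800 × 10.0/812) = 0.09926 rad/s.
In rev/min: ω × 60/(2π) = 0.09926 × 60/(2π) = 0.9478 rev/min.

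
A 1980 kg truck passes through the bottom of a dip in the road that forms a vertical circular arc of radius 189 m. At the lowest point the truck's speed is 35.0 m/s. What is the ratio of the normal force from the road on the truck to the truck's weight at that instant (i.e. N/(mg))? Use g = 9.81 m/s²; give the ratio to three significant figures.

At the bottom, N − mg = mv²/r, so N = m(v²/r + g) and N/(mg) = v²/(rg) + 1 = (35.0)²/(189 × 9.81) + 1 = 0.6607 + 1 = 1.661.

1.66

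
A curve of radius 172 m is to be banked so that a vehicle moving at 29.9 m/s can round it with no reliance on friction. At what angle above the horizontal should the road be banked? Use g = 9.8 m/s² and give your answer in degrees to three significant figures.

For a frictionless banked turn: horizontally N sinθ = mv²/r and vertically N cosθ = mg.
Dividing: tanθ = v²/(r g) = (29.9)²/(172 × 9.8) = 894.0/1686 = 0.5304.
θ = arctan(0.5304) = 27.94°.

27.9°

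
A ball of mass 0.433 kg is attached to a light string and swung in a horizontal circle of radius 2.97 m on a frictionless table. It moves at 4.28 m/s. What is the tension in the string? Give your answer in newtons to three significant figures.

2.67 N

The tension is the only horizontal force, so it supplies the full centripetal force: T = m v²/r = 0.433 × (4.280)²/2.97 = 0.433 × 18.32/2.97 = 2.671 N.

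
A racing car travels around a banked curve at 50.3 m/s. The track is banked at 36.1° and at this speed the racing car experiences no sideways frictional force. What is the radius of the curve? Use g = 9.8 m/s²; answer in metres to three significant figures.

354 m

Frictionless banking: tanθ = v²/(rg), so r = v²/(g tanθ).
r = (50.3)²/(9.8 × tan 36.1°) = 2530/(9.8 × 0.7292) = 2530/7.146 = 354.0 m.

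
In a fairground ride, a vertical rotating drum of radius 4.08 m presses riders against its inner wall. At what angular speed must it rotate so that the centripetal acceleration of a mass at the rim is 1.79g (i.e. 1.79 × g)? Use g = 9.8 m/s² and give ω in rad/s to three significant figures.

Centripetal acceleration a_c = ω²r. Setting ω²r = 1.79g:
ω = √(1.79g / r) = √(1.79 × 9.8 / 4.08) = √4.300 = 2.074 rad/s.

2.07 rad/s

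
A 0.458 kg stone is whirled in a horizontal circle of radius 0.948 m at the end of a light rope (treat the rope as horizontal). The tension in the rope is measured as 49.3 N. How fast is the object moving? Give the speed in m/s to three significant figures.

T = m v²/r ⇒ v = √(T r / m) = √(49.3 × 0.948 / 0.458) = √102.0 = 10.10 m/s.

10.1 m/s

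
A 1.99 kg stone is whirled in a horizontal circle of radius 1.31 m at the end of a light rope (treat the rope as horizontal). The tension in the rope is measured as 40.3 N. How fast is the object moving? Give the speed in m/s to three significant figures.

T = m v²/r ⇒ v = √(T r / m) = √(40.3 × 1.31 / 1.99) = √26.53 = 5.151 m/s.

5.15 m/s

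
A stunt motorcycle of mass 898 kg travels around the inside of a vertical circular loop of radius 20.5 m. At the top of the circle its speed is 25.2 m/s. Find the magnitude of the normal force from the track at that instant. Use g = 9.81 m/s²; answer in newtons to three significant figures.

At the top, both N and the weight mg point inward (toward the centre), so N + mg = mv²/r.
N = m(v²/r − g) = 898 × ((25.2)²/20.5 − 9.81) = 898 × (30.98 − 9.81) = 898 × 21.17 = 19010 N.

19000 N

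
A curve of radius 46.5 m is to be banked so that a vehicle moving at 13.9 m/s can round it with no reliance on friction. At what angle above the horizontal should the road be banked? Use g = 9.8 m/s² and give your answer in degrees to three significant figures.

23.0°

With no friction, the horizontal component of the normal force provides the centripetal force: N sinθ = mv²/r, while N cosθ = mg vertically.
Dividing: tanθ = v²/(r g) = (13.9)²/(46.5 × 9.8) = 193.2/455.7 = 0.4240.
θ = arctan(0.4240) = 22.98°.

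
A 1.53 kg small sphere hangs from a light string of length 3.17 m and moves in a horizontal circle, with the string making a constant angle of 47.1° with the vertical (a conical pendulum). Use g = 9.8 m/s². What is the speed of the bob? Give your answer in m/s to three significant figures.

4.95 m/s

The radius of the circle is r = L sinθ = 3.17 × sin 47.1° = 2.322 m.
Horizontally T sinθ = mv²/r and vertically T cosθ = mg, so tanθ = v²/(rg).
v = √(r g tanθ) = √(2.322 × 9.8 × 1.076) = √24.49 = 4.949 m/s.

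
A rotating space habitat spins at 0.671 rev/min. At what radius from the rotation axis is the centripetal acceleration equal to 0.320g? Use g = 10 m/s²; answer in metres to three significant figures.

ω = 0.671 rev/min × 2π/60 = 0.07027 rad/s.
a_c = ω²r = 0.320g ⇒ r = 0.320 × 10.0 / (0.07027)² = 3.200/0.004937 = 648.1 m.

648 m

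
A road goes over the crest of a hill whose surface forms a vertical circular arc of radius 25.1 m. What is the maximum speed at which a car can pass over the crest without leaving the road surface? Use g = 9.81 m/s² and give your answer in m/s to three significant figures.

15.7 m/s

At the crest the centre of the circle is below the car, so the net downward (centripetal) force is mg − N = mv²/r.
The car leaves the road when N → 0, giving v_max = √(g r) = √(9.81 × 25.1) = 15.69 m/s.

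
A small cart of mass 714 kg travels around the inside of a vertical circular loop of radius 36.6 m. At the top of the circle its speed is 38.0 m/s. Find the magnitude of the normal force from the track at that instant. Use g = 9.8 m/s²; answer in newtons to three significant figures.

At the top, both N and the weight mg point inward (toward the centre), so N + mg = mv²/r.
N = m(v²/r − g) = 714 × ((38.0)²/36.6 − 9.8) = 714 × (39.45 − 9.8) = 714 × 29.65 = 21170 N.

21200 N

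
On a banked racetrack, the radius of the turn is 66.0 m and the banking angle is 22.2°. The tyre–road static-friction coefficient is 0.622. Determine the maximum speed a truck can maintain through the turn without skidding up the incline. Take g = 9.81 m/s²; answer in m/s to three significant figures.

At the maximum speed, friction acts down the slope at its limiting value f = μN. Radially (horizontal, toward centre): N sinθ + μN cosθ = mv²/r. Vertically: N cosθ − μN sinθ = mg.
Dividing: v² = r g (sinθ + μcosθ)/(cosθ − μsinθ).
sinθ + μcosθ = 0.3778 + 0.622×0.9259 = 0.9537; cosθ − μsinθ = 0.9259 − 0.622×0.3778 = 0.6909.
v² = 66.0 × 9.81 × 0.9537/0.6909 = 893.8 m²/s², so v = 29.90 m/s.

29.9 m/s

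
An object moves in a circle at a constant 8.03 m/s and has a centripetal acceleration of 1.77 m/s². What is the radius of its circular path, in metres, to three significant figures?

a_c = v²/r ⇒ r = v²/a_c = (8.03)²/1.77 = 64.48/1.77 = 36.43 m.

36.4 m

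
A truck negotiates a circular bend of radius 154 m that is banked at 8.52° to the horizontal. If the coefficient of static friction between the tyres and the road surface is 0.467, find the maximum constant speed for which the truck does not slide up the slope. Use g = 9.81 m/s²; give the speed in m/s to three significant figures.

31.7 m/s

At the maximum speed, friction acts down the slope at its limiting value f = μN. Radially (horizontal, toward centre): N sinθ + μN cosθ = mv²/r. Vertically: N cosθ − μN sinθ = mg.
Dividing: v² = r g (sinθ + μcosθ)/(cosθ − μsinθ).
sinθ + μcosθ = 0.1482 + 0.467×0.9890 = 0.6100; cosθ − μsinθ = 0.9890 − 0.467×0.1482 = 0.9198.
v² = 154 × 9.81 × 0.6100/0.9198 = 1002 m²/s², so v = 31.65 m/s.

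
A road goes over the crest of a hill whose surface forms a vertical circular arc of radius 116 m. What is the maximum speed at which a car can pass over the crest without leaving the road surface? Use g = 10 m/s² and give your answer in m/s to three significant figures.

34.1 m/s

At the crest the centre of the circle is below the car, so the net downward (centripetal) force is mg − N = mv²/r.
The car leaves the road when N → 0, giving v_max = √(g r) = √(10.0 × 116) = 34.06 m/s.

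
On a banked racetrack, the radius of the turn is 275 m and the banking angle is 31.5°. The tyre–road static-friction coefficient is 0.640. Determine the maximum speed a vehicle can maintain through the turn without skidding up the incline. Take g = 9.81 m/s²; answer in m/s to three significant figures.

74.6 m/s

At the maximum speed, friction acts down the slope at its limiting value f = μN. Radially (horizontal, toward centre): N sinθ + μN cosθ = mv²/r. Vertically: N cosθ − μN sinθ = mg.
Dividing: v² = r g (sinθ + μcosθ)/(cosθ − μsinθ).
sinθ + μcosθ = 0.5225 + 0.640×0.8526 = 1.068; cosθ − μsinθ = 0.8526 − 0.640×0.5225 = 0.5182.
v² = 275 × 9.81 × 1.068/0.5182 = 5561 m²/s², so v = 74.57 m/s.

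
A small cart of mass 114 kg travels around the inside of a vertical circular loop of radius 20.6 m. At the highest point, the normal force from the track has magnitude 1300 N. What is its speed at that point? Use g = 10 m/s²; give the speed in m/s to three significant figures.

At the top, N + mg = mv²/r, so v = √(r(N/m + g)) = √(20.6 × (1300/114 + 10.0)) = √(20.6 × 21.40) = √440.9 = 21.00 m/s.

21.0 m/s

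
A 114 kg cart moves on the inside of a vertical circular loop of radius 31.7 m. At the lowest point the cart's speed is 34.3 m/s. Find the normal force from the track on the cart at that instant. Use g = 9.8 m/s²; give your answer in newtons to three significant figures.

5350 N

At the lowest point, N points up (toward the centre) and the weight mg points down (away from the centre), so the net inward force is N − mg = mv²/r.
N = m(v²/r + g) = 114 × ((34.3)²/31.7 + 9.8) = 114 × (37.11 + 9.8) = 114 × 46.91 = 5348 N.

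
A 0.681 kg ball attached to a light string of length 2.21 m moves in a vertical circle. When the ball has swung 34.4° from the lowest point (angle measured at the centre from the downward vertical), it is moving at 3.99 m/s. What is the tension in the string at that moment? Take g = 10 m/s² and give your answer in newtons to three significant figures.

10.5 N

Take the radial direction toward the centre of the circle as positive. The component of the weight along the string toward the centre is −mg cos φ (φ measured from the bottom), so Newton's second law along the string gives T − mg cos φ = m v²/r.
cos 34.4° = 0.8251, so T = m(v²/r + g cos φ) = 0.681 × ((3.99)²/2.21 + 10.0 × 0.8251) = 0.681 × (7.204 + (8.251)) = 0.681 × 15.45 = 10.52 N.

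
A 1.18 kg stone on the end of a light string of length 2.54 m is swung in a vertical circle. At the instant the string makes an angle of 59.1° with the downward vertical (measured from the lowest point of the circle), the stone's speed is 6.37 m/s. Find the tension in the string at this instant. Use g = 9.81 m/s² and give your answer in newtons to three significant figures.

Take the radial direction toward the centre of the circle as positive. The component of the weight along the string toward the centre is −mg cos φ (φ measured from the bottom), so Newton's second law along the string gives T − mg cos φ = m v²/r.
cos 59.1° = 0.5135, so T = m(v²/r + g cos φ) = 1.18 × ((6.37)²/2.54 + 9.81 × 0.5135) = 1.18 × (15.98 + (5.038)) = 1.18 × 21.01 = 24.80 N.

24.8 N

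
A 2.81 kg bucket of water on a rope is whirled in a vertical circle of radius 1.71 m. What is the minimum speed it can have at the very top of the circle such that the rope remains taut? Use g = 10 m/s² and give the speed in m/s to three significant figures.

4.14 m/s

At the highest point the centre is directly below, so both the weight and T act inward: T + mg = mv²/r.
At minimum speed T → 0, so mg = mv_min²/r ⇒ v_min = √(g r) = √(10.0 × 1.71) = 4.135 m/s.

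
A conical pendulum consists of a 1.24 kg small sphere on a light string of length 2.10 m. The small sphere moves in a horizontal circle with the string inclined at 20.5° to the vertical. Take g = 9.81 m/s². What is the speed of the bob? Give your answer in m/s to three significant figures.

The radius of the circle is r = L sinθ = 2.10 × sin 20.5° = 0.7354 m.
Horizontally T sinθ = mv²/r and vertically T cosθ = mg, so tanθ = v²/(rg).
v = √(r g tanθ) = √(0.7354 × 9.81 × 0.3739) = √2.697 = 1.642 m/s.

1.64 m/s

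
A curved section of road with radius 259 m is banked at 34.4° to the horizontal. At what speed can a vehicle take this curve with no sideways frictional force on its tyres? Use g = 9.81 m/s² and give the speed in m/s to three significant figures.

41.7 m/s

On a frictionless banked curve, N sinθ = mv²/r and N cosθ = mg, so tanθ = v²/(rg).
v = √(r g tanθ) = √(259 × 9.81 × tan 34.4°) = √(259 × 9.81 × 0.6847) = √1740 = 41.71 m/s.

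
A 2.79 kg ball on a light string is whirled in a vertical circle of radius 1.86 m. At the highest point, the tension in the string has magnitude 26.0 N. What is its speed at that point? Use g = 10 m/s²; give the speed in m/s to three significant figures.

5.99 m/s

At the top, T + mg = mv²/r, so v = √(r(T/m + g)) = √(1.86 × (26.0/2.79 + 10.0)) = √(1.86 × 19.32) = √35.93 = 5.994 m/s.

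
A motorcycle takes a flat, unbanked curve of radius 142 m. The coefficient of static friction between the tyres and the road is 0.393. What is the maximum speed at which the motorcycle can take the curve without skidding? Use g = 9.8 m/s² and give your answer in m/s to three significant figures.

On a flat curve, static friction is the only horizontal force, so it must supply the full centripetal force: μ_s m g = m v²/r.
Mass cancels: v_max = √(μ_s g r) = √(0.393 × 9.8 × 142) = √546.9 = 23.39 m/s.

23.4 m/s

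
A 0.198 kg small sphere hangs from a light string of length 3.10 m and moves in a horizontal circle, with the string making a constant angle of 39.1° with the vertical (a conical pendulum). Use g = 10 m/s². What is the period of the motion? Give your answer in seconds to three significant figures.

3.08 s

r = L sinθ = 1.955 m. From T sinθ = mω²r and T cosθ = mg: tanθ = ω²r/g, so ω² = g tanθ / r = g/(L cosθ).
ω = √(g/(L cosθ)) = √(10.0/(3.10 × 0.7760)) = √4.157 = 2.039 rad/s.
Period = 2π/ω = 3.082 s.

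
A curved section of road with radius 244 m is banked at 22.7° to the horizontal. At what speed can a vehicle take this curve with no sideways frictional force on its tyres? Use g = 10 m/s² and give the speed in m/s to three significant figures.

On a frictionless banked curve, N sinθ = mv²/r and N cosθ = mg, so tanθ = v²/(rg).
v = √(r g tanθ) = √(244 × 10.0 × tan 22.7°) = √(244 × 10.0 × 0.4183) = √1021 = 31.95 m/s.

31.9 m/s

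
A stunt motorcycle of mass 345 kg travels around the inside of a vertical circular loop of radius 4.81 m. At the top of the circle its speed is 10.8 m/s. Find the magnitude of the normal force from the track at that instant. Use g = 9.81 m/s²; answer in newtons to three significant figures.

At the top, both N and the weight mg point inward (toward the centre), so N + mg = mv²/r.
N = m(v²/r − g) = 345 × ((10.8)²/4.81 − 9.81) = 345 × (24.25 − 9.81) = 345 × 14.44 = 4982 N.

4980 N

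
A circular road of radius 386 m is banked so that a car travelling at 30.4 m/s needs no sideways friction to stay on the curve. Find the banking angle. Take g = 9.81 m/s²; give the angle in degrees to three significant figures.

With no friction, the horizontal component of the normal force provides the centripetal force: N sinθ = mv²/r, while N cosθ = mg vertically.
Dividing: tanθ = v²/(r g) = (30.4)²/(386 × 9.81) = 924.2/3787 = 0.2441.
θ = arctan(0.2441) = 13.72°.

13.7°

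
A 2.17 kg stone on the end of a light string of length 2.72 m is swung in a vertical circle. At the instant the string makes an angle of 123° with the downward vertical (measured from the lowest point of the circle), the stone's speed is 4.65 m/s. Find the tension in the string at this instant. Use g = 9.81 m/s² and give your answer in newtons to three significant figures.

Take the radial direction toward the centre of the circle as positive. The component of the weight along the string toward the centre is −mg cos φ (φ measured from the bottom), so Newton's second law along the string gives T − mg cos φ = m v²/r.
cos 123° = -0.5446, so T = m(v²/r + g cos φ) = 2.17 × ((4.65)²/2.72 + 9.81 × -0.5446) = 2.17 × (7.949 + (-5.343)) = 2.17 × 2.607 = 5.656 N.

5.66 N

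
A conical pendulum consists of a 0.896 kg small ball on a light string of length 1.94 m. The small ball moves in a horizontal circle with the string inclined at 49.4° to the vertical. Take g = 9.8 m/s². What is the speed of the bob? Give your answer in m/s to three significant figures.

The radius of the circle is r = L sinθ = 1.94 × sin 49.4° = 1.473 m.
Horizontally T sinθ = mv²/r and vertically T cosθ = mg, so tanθ = v²/(rg).
v = √(r g tanθ) = √(1.473 × 9.8 × 1.167) = √16.84 = 4.104 m/s.

4.10 m/s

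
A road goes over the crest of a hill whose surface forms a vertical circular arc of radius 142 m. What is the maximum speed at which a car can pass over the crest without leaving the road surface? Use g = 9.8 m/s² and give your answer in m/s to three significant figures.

37.3 m/s

At the crest the centre of the circle is below the car, so the net downward (centripetal) force is mg − N = mv²/r.
The car leaves the road when N → 0, giving v_max = √(g r) = √(9.8 × 142) = 37.30 m/s.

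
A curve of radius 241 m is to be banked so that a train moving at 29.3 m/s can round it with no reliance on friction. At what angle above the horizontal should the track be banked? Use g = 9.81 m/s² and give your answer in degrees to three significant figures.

With no friction, the horizontal component of the normal force provides the centripetal force: N sinθ = mv²/r, while N cosθ = mg vertically.
Dividing: tanθ = v²/(r g) = (29.3)²/(241 × 9.81) = 858.5/2364 = 0.3631.
θ = arctan(0.3631) = 19.96°.

20.0°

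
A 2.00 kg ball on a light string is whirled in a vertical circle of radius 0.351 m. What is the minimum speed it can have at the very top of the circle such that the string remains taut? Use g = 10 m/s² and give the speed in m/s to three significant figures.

1.87 m/s

At the highest point the centre is directly below, so both the weight and T act inward: T + mg = mv²/r.
At minimum speed T → 0, so mg = mv_min²/r ⇒ v_min = √(g r) = √(10.0 × 0.351) = 1.873 m/s.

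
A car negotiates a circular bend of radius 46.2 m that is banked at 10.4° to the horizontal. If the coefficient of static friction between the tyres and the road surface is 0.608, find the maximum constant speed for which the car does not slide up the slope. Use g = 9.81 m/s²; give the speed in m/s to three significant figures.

At the maximum speed, friction acts down the slope at its limiting value f = μN. Radially (horizontal, toward centre): N sinθ + μN cosθ = mv²/r. Vertically: N cosθ − μN sinθ = mg.
Dividing: v² = r g (sinθ + μcosθ)/(cosθ − μsinθ).
sinθ + μcosθ = 0.1805 + 0.608×0.9836 = 0.7785; cosθ − μsinθ = 0.9836 − 0.608×0.1805 = 0.8738.
v² = 46.2 × 9.81 × 0.7785/0.8738 = 403.8 m²/s², so v = 20.09 m/s.

20.1 m/s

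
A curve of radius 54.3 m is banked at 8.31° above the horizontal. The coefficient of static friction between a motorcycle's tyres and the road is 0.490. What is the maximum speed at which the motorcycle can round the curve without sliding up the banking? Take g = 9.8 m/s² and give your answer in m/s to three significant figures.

At the maximum speed, friction acts down the slope at its limiting value f = μN. Radially (horizontal, toward centre): N sinθ + μN cosθ = mv²/r. Vertically: N cosθ − μN sinθ = mg.
Dividing: v² = r g (sinθ + μcosθ)/(cosθ − μsinθ).
sinθ + μcosθ = 0.1445 + 0.490×0.9895 = 0.6294; cosθ − μsinθ = 0.9895 − 0.490×0.1445 = 0.9187.
v² = 54.3 × 9.8 × 0.6294/0.9187 = 364.6 m²/s², so v = 19.09 m/s.

19.1 m/s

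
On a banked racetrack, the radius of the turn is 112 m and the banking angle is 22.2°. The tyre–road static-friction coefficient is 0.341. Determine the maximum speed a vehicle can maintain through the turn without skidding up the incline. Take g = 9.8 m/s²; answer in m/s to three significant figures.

At the maximum speed, friction acts down the slope at its limiting value f = μN. Radially (horizontal, toward centre): N sinθ + μN cosθ = mv²/r. Vertically: N cosθ − μN sinθ = mg.
Dividing: v² = r g (sinθ + μcosθ)/(cosθ − μsinθ).
sinθ + μcosθ = 0.3778 + 0.341×0.9259 = 0.6936; cosθ − μsinθ = 0.9259 − 0.341×0.3778 = 0.7970.
v² = 112 × 9.8 × 0.6936/0.7970 = 955.1 m²/s², so v = 30.90 m/s.

30.9 m/s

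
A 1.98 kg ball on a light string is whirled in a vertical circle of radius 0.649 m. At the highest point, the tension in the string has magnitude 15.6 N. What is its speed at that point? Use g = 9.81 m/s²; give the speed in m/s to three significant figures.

At the top, T + mg = mv²/r, so v = √(r(T/m + g)) = √(0.649 × (15.6/1.98 + 9.81)) = √(0.649 × 17.69) = √11.48 = 3.388 m/s.

3.39 m/s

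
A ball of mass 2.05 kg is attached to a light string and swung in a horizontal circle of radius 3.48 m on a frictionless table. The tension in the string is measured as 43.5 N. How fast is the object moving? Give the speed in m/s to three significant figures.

T = m v²/r ⇒ v = √(T r / m) = √(43.5 × 3.48 / 2.05) = √73.84 = 8.593 m/s.

8.59 m/s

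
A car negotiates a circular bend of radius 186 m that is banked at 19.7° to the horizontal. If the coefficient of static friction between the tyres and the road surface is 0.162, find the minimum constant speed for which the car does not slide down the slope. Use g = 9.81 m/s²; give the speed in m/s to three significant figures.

At the minimum speed, friction acts up the slope at its limiting value f = μN. Radially (horizontal, toward centre): N sinθ − μN cosθ = mv²/r. Vertically: N cosθ + μN sinθ = mg.
Dividing: v² = r g (sinθ − μcosθ)/(cosθ + μsinθ).
sinθ − μcosθ = 0.3371 − 0.162×0.9415 = 0.1846; cosθ + μsinθ = 0.9415 + 0.162×0.3371 = 0.9961.
v² = 186 × 9.81 × 0.1846/0.9961 = 338.1 m²/s², so v = 18.39 m/s.

18.4 m/s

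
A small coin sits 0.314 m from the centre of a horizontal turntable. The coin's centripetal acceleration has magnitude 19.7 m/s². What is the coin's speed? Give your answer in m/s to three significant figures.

a_c = v²/r ⇒ v = √(a_c · r) = √(19.7 × 0.314) = √6.186 = 2.487 m/s.

2.49 m/s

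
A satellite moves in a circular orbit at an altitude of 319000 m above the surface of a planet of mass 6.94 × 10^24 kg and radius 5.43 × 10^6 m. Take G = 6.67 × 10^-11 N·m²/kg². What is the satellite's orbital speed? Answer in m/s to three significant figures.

Orbital radius r = R + h = 5.43 × 10^6 + 319000 = 5.749 × 10^6 m.
Gravity supplies the centripetal force: G M m / r² = m v² / r, so v = √(GM/r).
v = √(6.67 × 10^-11 × 6.94 × 10^24 / 5.749 × 10^6) = √(8.052 × 10^7) = 8973 m/s.

8970 m/s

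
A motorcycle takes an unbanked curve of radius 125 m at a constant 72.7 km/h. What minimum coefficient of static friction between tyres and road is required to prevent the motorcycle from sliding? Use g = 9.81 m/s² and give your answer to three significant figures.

0.333

v = 72.7/3.6 = 20.19 m/s.
Friction provides the centripetal force: μ_s m g = m v²/r, so μ_s = v²/(g r) = (20.19)²/(9.81 × 125) = 407.8/1226 = 0.3326.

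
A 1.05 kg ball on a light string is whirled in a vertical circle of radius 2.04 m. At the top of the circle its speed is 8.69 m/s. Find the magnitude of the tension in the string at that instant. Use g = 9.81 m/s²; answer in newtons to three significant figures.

28.6 N

At the top, both T and the weight mg point inward (toward the centre), so T + mg = mv²/r.
T = m(v²/r − g) = 1.05 × ((8.69)²/2.04 − 9.81) = 1.05 × (37.02 − 9.81) = 1.05 × 27.21 = 28.57 N.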